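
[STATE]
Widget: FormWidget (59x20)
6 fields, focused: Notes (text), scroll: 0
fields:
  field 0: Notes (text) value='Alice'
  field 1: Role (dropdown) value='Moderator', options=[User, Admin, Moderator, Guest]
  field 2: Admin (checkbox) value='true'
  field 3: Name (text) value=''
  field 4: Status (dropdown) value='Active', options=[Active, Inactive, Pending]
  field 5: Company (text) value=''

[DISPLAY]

> Notes:      [Alice                                      ]
  Role:       [Moderator                                 ▼]
  Admin:      [x]                                          
  Name:       [                                           ]
  Status:     [Active                                    ▼]
  Company:    [                                           ]
                                                           
                                                           
                                                           
                                                           
                                                           
                                                           
                                                           
                                                           
                                                           
                                                           
                                                           
                                                           
                                                           
                                                           


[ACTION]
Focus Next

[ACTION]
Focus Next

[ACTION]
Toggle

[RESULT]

  Notes:      [Alice                                      ]
  Role:       [Moderator                                 ▼]
> Admin:      [ ]                                          
  Name:       [                                           ]
  Status:     [Active                                    ▼]
  Company:    [                                           ]
                                                           
                                                           
                                                           
                                                           
                                                           
                                                           
                                                           
                                                           
                                                           
                                                           
                                                           
                                                           
                                                           
                                                           


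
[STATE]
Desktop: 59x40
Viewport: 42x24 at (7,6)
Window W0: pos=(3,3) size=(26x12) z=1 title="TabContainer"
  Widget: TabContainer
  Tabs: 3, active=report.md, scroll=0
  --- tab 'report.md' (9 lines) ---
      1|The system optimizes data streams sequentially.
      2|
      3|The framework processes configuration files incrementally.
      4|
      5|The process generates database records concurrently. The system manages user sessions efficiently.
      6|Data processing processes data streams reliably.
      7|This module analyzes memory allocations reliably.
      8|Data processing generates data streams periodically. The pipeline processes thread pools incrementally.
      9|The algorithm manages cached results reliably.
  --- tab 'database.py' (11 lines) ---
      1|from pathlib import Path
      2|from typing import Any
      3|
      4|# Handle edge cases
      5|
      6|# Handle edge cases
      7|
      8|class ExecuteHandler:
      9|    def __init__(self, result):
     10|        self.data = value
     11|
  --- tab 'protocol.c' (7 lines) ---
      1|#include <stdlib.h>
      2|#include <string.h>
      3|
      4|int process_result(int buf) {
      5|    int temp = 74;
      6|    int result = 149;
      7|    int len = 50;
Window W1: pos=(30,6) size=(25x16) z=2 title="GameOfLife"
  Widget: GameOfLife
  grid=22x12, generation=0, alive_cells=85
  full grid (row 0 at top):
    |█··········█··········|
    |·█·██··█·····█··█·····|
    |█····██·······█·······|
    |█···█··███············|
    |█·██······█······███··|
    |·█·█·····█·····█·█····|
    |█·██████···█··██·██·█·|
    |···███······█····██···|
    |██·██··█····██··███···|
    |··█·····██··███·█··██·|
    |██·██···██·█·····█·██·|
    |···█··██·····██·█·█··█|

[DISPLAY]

port.md]│ database.py┃ ┏━━━━━━━━━━━━━━━━━━
─────────────────────┃ ┃ GameOfLife       
 system optimizes dat┃ ┠──────────────────
                     ┃ ┃Gen: 0            
 framework processes ┃ ┃█··········█······
                     ┃ ┃·█·██··█·····█··█·
 process generates da┃ ┃█····██·······█···
a processing processe┃ ┃█···█··███········
━━━━━━━━━━━━━━━━━━━━━┛ ┃█·██······█······█
                       ┃·█·█·····█·····█·█
                       ┃█·██████···█··██·█
                       ┃···███······█····█
                       ┃██·██··█····██··██
                       ┃··█·····██··███·█·
                       ┃██·██···██·█·····█
                       ┗━━━━━━━━━━━━━━━━━━
                                          
                                          
                                          
                                          
                                          
                                          
                                          
                                          


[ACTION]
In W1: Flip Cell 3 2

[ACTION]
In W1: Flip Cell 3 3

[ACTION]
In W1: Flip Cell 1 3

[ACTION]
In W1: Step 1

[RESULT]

port.md]│ database.py┃ ┏━━━━━━━━━━━━━━━━━━
─────────────────────┃ ┃ GameOfLife       
 system optimizes dat┃ ┠──────────────────
                     ┃ ┃Gen: 1            
 framework processes ┃ ┃··················
                     ┃ ┃██···██···········
 process generates da┃ ┃█·█··██···········
a processing processe┃ ┃█·█·██████········
━━━━━━━━━━━━━━━━━━━━━┛ ┃█·········█·····██
                       ┃█····██···█···██··
                       ┃·█····█·······██··
                       ┃█······█···██·██··
                       ┃·█···█··█··█··███·
                       ┃·······█·███··███·
                       ┃·█·██····██·····██
                       ┗━━━━━━━━━━━━━━━━━━
                                          
                                          
                                          
                                          
                                          
                                          
                                          
                                          


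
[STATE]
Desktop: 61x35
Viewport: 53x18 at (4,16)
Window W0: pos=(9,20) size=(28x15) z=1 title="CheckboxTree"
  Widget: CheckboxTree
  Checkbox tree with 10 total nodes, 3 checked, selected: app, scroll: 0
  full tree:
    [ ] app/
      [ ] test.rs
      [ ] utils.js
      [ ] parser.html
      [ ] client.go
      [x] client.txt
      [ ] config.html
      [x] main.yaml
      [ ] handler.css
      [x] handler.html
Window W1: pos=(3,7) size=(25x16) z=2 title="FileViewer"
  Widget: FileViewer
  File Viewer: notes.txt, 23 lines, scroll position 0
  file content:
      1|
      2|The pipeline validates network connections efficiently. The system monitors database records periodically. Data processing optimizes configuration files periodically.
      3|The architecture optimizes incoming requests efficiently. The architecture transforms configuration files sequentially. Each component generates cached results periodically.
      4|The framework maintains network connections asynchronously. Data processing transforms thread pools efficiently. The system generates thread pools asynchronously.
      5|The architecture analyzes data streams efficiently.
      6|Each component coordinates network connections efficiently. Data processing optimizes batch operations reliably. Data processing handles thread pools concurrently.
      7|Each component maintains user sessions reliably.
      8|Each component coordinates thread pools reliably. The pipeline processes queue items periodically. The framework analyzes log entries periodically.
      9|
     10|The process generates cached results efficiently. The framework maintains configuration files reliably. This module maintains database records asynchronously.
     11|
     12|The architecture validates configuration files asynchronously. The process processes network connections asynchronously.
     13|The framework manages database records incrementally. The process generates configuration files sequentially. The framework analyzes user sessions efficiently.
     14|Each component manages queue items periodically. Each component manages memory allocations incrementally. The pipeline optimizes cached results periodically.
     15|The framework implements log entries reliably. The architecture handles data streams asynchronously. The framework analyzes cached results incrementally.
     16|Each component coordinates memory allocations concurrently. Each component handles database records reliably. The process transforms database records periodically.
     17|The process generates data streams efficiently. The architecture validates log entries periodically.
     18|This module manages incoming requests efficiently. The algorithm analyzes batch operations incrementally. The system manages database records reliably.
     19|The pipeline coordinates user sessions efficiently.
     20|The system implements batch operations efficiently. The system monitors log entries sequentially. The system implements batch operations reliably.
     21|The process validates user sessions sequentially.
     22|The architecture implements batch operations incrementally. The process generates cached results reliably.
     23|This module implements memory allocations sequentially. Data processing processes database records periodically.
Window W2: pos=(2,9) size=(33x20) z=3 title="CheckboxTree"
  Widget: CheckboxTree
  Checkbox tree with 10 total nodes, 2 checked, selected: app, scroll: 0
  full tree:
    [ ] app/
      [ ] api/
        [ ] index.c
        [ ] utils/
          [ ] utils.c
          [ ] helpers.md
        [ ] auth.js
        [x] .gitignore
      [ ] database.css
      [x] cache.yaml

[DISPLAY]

      [ ] utils.c             ┃                      
      [ ] helpers.md          ┃                      
    [ ] auth.js               ┃                      
    [x] .gitignore            ┃                      
  [ ] database.css            ┃━┓                    
  [x] cache.yaml              ┃ ┃                    
                              ┃─┨                    
                              ┃ ┃                    
                              ┃ ┃                    
                              ┃ ┃                    
                              ┃ ┃                    
                              ┃ ┃                    
━━━━━━━━━━━━━━━━━━━━━━━━━━━━━━┛ ┃                    
     ┃   [ ] config.html        ┃                    
     ┃   [x] main.yaml          ┃                    
     ┃   [ ] handler.css        ┃                    
     ┃   [x] handler.html       ┃                    
     ┃                          ┃                    


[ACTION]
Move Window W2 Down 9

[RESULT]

CheckboxTree                  ┃                      
──────────────────────────────┨                      
[-] app/                      ┃                      
  [-] api/                    ┃                      
    [ ] index.c               ┃━┓                    
    [ ] utils/                ┃ ┃                    
      [ ] utils.c             ┃─┨                    
      [ ] helpers.md          ┃ ┃                    
    [ ] auth.js               ┃ ┃                    
    [x] .gitignore            ┃ ┃                    
  [ ] database.css            ┃ ┃                    
  [x] cache.yaml              ┃ ┃                    
                              ┃ ┃                    
                              ┃ ┃                    
                              ┃ ┃                    
                              ┃ ┃                    
                              ┃ ┃                    
                              ┃ ┃                    


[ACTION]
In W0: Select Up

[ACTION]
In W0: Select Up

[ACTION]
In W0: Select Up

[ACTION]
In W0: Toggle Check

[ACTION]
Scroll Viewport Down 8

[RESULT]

──────────────────────────────┨                      
[-] app/                      ┃                      
  [-] api/                    ┃                      
    [ ] index.c               ┃━┓                    
    [ ] utils/                ┃ ┃                    
      [ ] utils.c             ┃─┨                    
      [ ] helpers.md          ┃ ┃                    
    [ ] auth.js               ┃ ┃                    
    [x] .gitignore            ┃ ┃                    
  [ ] database.css            ┃ ┃                    
  [x] cache.yaml              ┃ ┃                    
                              ┃ ┃                    
                              ┃ ┃                    
                              ┃ ┃                    
                              ┃ ┃                    
                              ┃ ┃                    
                              ┃ ┃                    
━━━━━━━━━━━━━━━━━━━━━━━━━━━━━━┛━┛                    


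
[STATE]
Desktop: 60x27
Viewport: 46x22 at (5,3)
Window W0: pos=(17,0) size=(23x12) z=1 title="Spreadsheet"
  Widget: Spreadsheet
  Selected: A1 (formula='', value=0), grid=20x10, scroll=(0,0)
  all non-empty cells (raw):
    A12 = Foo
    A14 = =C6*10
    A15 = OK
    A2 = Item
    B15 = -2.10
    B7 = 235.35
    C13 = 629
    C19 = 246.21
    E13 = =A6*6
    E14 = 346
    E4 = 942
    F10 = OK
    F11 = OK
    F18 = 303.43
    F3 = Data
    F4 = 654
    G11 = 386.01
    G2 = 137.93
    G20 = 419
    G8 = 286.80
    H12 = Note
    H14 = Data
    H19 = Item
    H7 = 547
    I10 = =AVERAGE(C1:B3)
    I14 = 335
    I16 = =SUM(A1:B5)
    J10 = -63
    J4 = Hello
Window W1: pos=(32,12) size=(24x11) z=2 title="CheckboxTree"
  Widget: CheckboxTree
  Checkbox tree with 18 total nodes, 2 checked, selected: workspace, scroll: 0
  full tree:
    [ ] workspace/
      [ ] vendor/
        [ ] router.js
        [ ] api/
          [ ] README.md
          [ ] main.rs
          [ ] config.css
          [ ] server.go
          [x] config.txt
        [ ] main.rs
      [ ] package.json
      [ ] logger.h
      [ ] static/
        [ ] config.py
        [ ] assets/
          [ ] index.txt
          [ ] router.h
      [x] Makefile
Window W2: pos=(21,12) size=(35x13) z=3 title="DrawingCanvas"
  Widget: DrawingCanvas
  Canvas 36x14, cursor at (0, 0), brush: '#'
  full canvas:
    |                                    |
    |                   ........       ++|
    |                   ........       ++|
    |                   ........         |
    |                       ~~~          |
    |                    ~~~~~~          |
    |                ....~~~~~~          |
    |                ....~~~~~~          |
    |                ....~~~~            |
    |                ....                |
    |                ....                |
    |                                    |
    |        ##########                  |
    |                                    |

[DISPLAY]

            ┃A1:                  ┃           
            ┃       A       B     ┃           
            ┃---------------------┃           
            ┃  1      [0]       0 ┃           
            ┃  2 Item           0 ┃           
            ┃  3        0       0 ┃           
            ┃  4        0       0 ┃           
            ┃  5        0       0 ┃           
            ┗━━━━━━━━━━━━━━━━━━━━━┛           
                ┏━━━━━━━━━━━━━━━━━━━━━━━━━━━━━
                ┃ DrawingCanvas               
                ┠─────────────────────────────
                ┃+                            
                ┃                   ........  
                ┃                   ........  
                ┃                   ........  
                ┃                       ~~~   
                ┃                    ~~~~~~   
                ┃                ....~~~~~~   
                ┃                ....~~~~~~   
                ┃                ....~~~~     
                ┗━━━━━━━━━━━━━━━━━━━━━━━━━━━━━


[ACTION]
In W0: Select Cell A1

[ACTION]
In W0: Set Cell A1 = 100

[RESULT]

            ┃A1: 100              ┃           
            ┃       A       B     ┃           
            ┃---------------------┃           
            ┃  1    [100]       0 ┃           
            ┃  2 Item           0 ┃           
            ┃  3        0       0 ┃           
            ┃  4        0       0 ┃           
            ┃  5        0       0 ┃           
            ┗━━━━━━━━━━━━━━━━━━━━━┛           
                ┏━━━━━━━━━━━━━━━━━━━━━━━━━━━━━
                ┃ DrawingCanvas               
                ┠─────────────────────────────
                ┃+                            
                ┃                   ........  
                ┃                   ........  
                ┃                   ........  
                ┃                       ~~~   
                ┃                    ~~~~~~   
                ┃                ....~~~~~~   
                ┃                ....~~~~~~   
                ┃                ....~~~~     
                ┗━━━━━━━━━━━━━━━━━━━━━━━━━━━━━


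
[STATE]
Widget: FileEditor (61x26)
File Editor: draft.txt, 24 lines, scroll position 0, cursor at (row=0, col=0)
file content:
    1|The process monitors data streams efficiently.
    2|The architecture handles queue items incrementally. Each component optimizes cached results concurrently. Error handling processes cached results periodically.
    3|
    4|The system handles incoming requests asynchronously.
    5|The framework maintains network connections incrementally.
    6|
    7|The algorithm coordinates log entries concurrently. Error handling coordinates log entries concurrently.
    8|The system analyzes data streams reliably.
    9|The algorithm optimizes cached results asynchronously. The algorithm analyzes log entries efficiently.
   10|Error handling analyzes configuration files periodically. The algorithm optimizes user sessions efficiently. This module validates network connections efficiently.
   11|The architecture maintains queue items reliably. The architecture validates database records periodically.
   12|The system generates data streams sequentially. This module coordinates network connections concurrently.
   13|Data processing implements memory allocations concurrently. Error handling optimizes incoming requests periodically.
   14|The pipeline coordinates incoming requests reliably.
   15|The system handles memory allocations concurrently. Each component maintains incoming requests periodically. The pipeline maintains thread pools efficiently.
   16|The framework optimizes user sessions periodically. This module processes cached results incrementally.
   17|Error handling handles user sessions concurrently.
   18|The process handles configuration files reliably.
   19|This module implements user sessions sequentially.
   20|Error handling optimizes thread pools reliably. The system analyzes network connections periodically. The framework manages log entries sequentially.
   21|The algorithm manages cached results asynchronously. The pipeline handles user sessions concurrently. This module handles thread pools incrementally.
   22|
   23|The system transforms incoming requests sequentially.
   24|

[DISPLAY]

█he process monitors data streams efficiently.              ▲
The architecture handles queue items incrementally. Each com█
                                                            ░
The system handles incoming requests asynchronously.        ░
The framework maintains network connections incrementally.  ░
                                                            ░
The algorithm coordinates log entries concurrently. Error ha░
The system analyzes data streams reliably.                  ░
The algorithm optimizes cached results asynchronously. The a░
Error handling analyzes configuration files periodically. Th░
The architecture maintains queue items reliably. The archite░
The system generates data streams sequentially. This module ░
Data processing implements memory allocations concurrently. ░
The pipeline coordinates incoming requests reliably.        ░
The system handles memory allocations concurrently. Each com░
The framework optimizes user sessions periodically. This mod░
Error handling handles user sessions concurrently.          ░
The process handles configuration files reliably.           ░
This module implements user sessions sequentially.          ░
Error handling optimizes thread pools reliably. The system a░
The algorithm manages cached results asynchronously. The pip░
                                                            ░
The system transforms incoming requests sequentially.       ░
                                                            ░
                                                            ░
                                                            ▼


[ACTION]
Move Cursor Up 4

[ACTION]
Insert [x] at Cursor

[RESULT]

x█he process monitors data streams efficiently.             ▲
The architecture handles queue items incrementally. Each com█
                                                            ░
The system handles incoming requests asynchronously.        ░
The framework maintains network connections incrementally.  ░
                                                            ░
The algorithm coordinates log entries concurrently. Error ha░
The system analyzes data streams reliably.                  ░
The algorithm optimizes cached results asynchronously. The a░
Error handling analyzes configuration files periodically. Th░
The architecture maintains queue items reliably. The archite░
The system generates data streams sequentially. This module ░
Data processing implements memory allocations concurrently. ░
The pipeline coordinates incoming requests reliably.        ░
The system handles memory allocations concurrently. Each com░
The framework optimizes user sessions periodically. This mod░
Error handling handles user sessions concurrently.          ░
The process handles configuration files reliably.           ░
This module implements user sessions sequentially.          ░
Error handling optimizes thread pools reliably. The system a░
The algorithm manages cached results asynchronously. The pip░
                                                            ░
The system transforms incoming requests sequentially.       ░
                                                            ░
                                                            ░
                                                            ▼


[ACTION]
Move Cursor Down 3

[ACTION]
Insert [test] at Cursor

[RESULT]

xThe process monitors data streams efficiently.             ▲
The architecture handles queue items incrementally. Each com█
                                                            ░
Ttest█e system handles incoming requests asynchronously.    ░
The framework maintains network connections incrementally.  ░
                                                            ░
The algorithm coordinates log entries concurrently. Error ha░
The system analyzes data streams reliably.                  ░
The algorithm optimizes cached results asynchronously. The a░
Error handling analyzes configuration files periodically. Th░
The architecture maintains queue items reliably. The archite░
The system generates data streams sequentially. This module ░
Data processing implements memory allocations concurrently. ░
The pipeline coordinates incoming requests reliably.        ░
The system handles memory allocations concurrently. Each com░
The framework optimizes user sessions periodically. This mod░
Error handling handles user sessions concurrently.          ░
The process handles configuration files reliably.           ░
This module implements user sessions sequentially.          ░
Error handling optimizes thread pools reliably. The system a░
The algorithm manages cached results asynchronously. The pip░
                                                            ░
The system transforms incoming requests sequentially.       ░
                                                            ░
                                                            ░
                                                            ▼


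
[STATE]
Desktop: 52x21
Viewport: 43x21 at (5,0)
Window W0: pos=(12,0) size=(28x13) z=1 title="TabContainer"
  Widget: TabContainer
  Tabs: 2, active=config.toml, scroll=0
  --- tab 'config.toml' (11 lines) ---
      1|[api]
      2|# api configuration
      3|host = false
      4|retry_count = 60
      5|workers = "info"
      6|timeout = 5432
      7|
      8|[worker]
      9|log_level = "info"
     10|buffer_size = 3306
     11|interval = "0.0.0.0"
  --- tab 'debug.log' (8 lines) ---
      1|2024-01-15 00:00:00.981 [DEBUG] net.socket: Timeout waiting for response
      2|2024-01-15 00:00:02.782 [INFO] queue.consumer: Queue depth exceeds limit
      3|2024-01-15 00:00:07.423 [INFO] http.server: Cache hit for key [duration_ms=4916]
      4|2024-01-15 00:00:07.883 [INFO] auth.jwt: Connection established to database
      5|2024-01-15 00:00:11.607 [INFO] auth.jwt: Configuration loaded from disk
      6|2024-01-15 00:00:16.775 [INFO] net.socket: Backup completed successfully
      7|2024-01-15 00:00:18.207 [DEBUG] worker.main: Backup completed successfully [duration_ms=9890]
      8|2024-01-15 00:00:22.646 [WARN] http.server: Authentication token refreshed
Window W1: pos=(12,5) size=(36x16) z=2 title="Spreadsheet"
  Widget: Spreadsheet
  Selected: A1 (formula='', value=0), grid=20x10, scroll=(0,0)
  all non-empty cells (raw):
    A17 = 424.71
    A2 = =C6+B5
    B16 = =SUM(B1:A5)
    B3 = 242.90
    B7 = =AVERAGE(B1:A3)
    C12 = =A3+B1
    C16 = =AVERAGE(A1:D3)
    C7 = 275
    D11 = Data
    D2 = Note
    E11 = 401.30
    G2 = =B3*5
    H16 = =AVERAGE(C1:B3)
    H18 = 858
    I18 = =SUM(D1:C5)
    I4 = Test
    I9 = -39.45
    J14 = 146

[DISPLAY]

       ┏━━━━━━━━━━━━━━━━━━━━━━━━━━┓        
       ┃ TabContainer             ┃        
       ┠──────────────────────────┨        
       ┃[config.toml]│ debug.log  ┃        
       ┃──────────────────────────┃        
       ┏━━━━━━━━━━━━━━━━━━━━━━━━━━━━━━━━━━┓
       ┃ Spreadsheet                      ┃
       ┠──────────────────────────────────┨
       ┃A1:                               ┃
       ┃       A       B       C       D  ┃
       ┃----------------------------------┃
       ┃  1      [0]       0       0      ┃
       ┃  2        0       0       0Note  ┃
       ┃  3        0  242.90       0      ┃
       ┃  4        0       0       0      ┃
       ┃  5        0       0       0      ┃
       ┃  6        0       0       0      ┃
       ┃  7        0   40.48     275      ┃
       ┃  8        0       0       0      ┃
       ┃  9        0       0       0      ┃
       ┗━━━━━━━━━━━━━━━━━━━━━━━━━━━━━━━━━━┛


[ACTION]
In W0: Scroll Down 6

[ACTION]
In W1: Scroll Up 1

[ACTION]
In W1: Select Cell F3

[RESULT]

       ┏━━━━━━━━━━━━━━━━━━━━━━━━━━┓        
       ┃ TabContainer             ┃        
       ┠──────────────────────────┨        
       ┃[config.toml]│ debug.log  ┃        
       ┃──────────────────────────┃        
       ┏━━━━━━━━━━━━━━━━━━━━━━━━━━━━━━━━━━┓
       ┃ Spreadsheet                      ┃
       ┠──────────────────────────────────┨
       ┃F3:                               ┃
       ┃       A       B       C       D  ┃
       ┃----------------------------------┃
       ┃  1        0       0       0      ┃
       ┃  2        0       0       0Note  ┃
       ┃  3        0  242.90       0      ┃
       ┃  4        0       0       0      ┃
       ┃  5        0       0       0      ┃
       ┃  6        0       0       0      ┃
       ┃  7        0   40.48     275      ┃
       ┃  8        0       0       0      ┃
       ┃  9        0       0       0      ┃
       ┗━━━━━━━━━━━━━━━━━━━━━━━━━━━━━━━━━━┛


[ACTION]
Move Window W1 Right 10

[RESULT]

       ┏━━━━━━━━━━━━━━━━━━━━━━━━━━┓        
       ┃ TabContainer             ┃        
       ┠──────────────────────────┨        
       ┃[config.toml]│ debug.log  ┃        
       ┃──────────────────────────┃        
       ┃   ┏━━━━━━━━━━━━━━━━━━━━━━━━━━━━━━━
       ┃[wo┃ Spreadsheet                   
       ┃log┠───────────────────────────────
       ┃buf┃F3:                            
       ┃int┃       A       B       C       
       ┃   ┃-------------------------------
       ┃   ┃  1        0       0       0   
       ┗━━━┃  2        0       0       0Not
           ┃  3        0  242.90       0   
           ┃  4        0       0       0   
           ┃  5        0       0       0   
           ┃  6        0       0       0   
           ┃  7        0   40.48     275   
           ┃  8        0       0       0   
           ┃  9        0       0       0   
           ┗━━━━━━━━━━━━━━━━━━━━━━━━━━━━━━━


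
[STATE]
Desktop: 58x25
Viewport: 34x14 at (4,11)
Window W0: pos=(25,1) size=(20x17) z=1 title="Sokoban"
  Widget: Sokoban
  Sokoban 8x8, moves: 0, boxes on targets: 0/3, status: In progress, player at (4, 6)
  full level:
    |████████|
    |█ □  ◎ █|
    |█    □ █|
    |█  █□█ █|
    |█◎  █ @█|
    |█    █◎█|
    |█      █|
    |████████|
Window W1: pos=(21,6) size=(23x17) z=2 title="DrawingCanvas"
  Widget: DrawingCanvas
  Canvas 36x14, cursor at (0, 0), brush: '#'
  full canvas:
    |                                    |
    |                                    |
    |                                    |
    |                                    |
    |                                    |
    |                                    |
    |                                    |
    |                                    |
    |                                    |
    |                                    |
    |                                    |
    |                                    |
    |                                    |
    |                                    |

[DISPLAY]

                 ┃                
                 ┃                
                 ┃                
                 ┃                
                 ┃                
                 ┃                
                 ┃                
                 ┃                
                 ┃                
                 ┃                
                 ┃                
                 ┗━━━━━━━━━━━━━━━━
                                  
                                  


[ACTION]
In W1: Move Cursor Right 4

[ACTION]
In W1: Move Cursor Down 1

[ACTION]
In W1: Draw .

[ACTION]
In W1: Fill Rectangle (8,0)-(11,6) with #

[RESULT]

                 ┃                
                 ┃                
                 ┃                
                 ┃                
                 ┃                
                 ┃                
                 ┃#######         
                 ┃#######         
                 ┃#######         
                 ┃#######         
                 ┃                
                 ┗━━━━━━━━━━━━━━━━
                                  
                                  


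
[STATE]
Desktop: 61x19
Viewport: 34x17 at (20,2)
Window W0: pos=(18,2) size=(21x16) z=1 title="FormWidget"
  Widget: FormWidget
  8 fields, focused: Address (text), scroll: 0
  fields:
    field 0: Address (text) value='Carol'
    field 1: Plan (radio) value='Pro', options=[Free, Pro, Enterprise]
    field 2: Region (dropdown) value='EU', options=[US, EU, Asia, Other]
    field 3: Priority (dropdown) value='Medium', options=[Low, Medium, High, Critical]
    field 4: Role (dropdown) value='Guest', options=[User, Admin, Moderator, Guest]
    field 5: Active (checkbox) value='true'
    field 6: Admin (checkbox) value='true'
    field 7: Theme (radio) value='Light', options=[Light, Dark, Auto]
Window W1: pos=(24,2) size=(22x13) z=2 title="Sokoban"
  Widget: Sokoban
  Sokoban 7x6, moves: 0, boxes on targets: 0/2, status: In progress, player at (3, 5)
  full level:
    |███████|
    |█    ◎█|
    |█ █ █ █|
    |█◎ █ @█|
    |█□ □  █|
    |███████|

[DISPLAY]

━━━━┏━━━━━━━━━━━━━━━━━━━━┓        
Form┃ Sokoban            ┃        
────┠────────────────────┨        
 Add┃███████             ┃        
 Pla┃█    ◎█             ┃        
 Reg┃█ █ █ █             ┃        
 Pri┃█◎ █ @█             ┃        
 Rol┃█□ □  █             ┃        
 Act┃███████             ┃        
 Adm┃Moves: 0  0/2       ┃        
 The┃                    ┃        
    ┃                    ┃        
    ┗━━━━━━━━━━━━━━━━━━━━┛        
                  ┃               
                  ┃               
━━━━━━━━━━━━━━━━━━┛               
                                  


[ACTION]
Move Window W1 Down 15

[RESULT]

━━━━━━━━━━━━━━━━━━┓               
FormWidget        ┃               
──────────────────┨               
 Address:    [Car]┃               
 Pla┏━━━━━━━━━━━━━━━━━━━━┓        
 Reg┃ Sokoban            ┃        
 Pri┠────────────────────┨        
 Rol┃███████             ┃        
 Act┃█    ◎█             ┃        
 Adm┃█ █ █ █             ┃        
 The┃█◎ █ @█             ┃        
    ┃█□ □  █             ┃        
    ┃███████             ┃        
    ┃Moves: 0  0/2       ┃        
    ┃                    ┃        
━━━━┃                    ┃        
    ┗━━━━━━━━━━━━━━━━━━━━┛        


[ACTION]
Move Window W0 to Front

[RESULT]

━━━━━━━━━━━━━━━━━━┓               
FormWidget        ┃               
──────────────────┨               
 Address:    [Car]┃               
 Plan:       ( ) F┃━━━━━━┓        
 Region:     [EU▼]┃      ┃        
 Priority:   [Me▼]┃──────┨        
 Role:       [Gu▼]┃      ┃        
 Active:     [x]  ┃      ┃        
 Admin:      [x]  ┃      ┃        
 Theme:      (●) L┃      ┃        
                  ┃      ┃        
                  ┃      ┃        
                  ┃      ┃        
                  ┃      ┃        
━━━━━━━━━━━━━━━━━━┛      ┃        
    ┗━━━━━━━━━━━━━━━━━━━━┛        


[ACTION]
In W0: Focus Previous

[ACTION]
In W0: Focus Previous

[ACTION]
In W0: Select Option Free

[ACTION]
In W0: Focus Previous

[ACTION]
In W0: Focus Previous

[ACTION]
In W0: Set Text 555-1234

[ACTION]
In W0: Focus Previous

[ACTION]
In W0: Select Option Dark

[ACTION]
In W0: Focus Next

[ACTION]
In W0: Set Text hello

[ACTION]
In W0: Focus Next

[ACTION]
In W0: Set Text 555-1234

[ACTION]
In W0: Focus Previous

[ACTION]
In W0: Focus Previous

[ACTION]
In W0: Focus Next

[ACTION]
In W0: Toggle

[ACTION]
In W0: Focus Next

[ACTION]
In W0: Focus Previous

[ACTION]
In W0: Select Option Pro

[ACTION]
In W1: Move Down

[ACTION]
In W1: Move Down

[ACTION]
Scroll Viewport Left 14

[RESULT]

            ┏━━━━━━━━━━━━━━━━━━━┓ 
            ┃ FormWidget        ┃ 
            ┠───────────────────┨ 
            ┃  Address:    [Car]┃ 
            ┃  Plan:       ( ) F┃━
            ┃  Region:     [EU▼]┃ 
            ┃  Priority:   [Me▼]┃─
            ┃> Role:       [Gu▼]┃ 
            ┃  Active:     [x]  ┃ 
            ┃  Admin:      [x]  ┃ 
            ┃  Theme:      (●) L┃ 
            ┃                   ┃ 
            ┃                   ┃ 
            ┃                   ┃ 
            ┃                   ┃ 
            ┗━━━━━━━━━━━━━━━━━━━┛ 
                  ┗━━━━━━━━━━━━━━━
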